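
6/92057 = 6/92057 = 0.00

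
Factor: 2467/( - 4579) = - 19^( - 1)*241^( - 1)*2467^1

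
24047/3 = 8015 + 2/3  =  8015.67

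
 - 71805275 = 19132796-90938071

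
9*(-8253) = -74277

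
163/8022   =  163/8022 =0.02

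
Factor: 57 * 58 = 2^1*3^1*19^1 * 29^1  =  3306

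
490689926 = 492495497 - 1805571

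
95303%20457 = 13475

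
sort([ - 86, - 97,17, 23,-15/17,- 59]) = [ - 97,-86, - 59,-15/17  ,  17, 23]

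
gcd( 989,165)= 1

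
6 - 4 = 2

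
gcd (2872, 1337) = 1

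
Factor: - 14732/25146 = -2^1*3^( - 2)*11^(- 1)*29^1 = - 58/99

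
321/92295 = 107/30765  =  0.00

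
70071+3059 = 73130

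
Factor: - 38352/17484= - 2^2* 17^1 * 31^ ( - 1)  =  - 68/31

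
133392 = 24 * 5558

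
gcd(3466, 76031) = 1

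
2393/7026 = 2393/7026=0.34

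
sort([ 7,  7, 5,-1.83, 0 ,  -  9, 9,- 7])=[-9,- 7,-1.83, 0, 5,7, 7, 9] 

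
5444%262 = 204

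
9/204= 3/68= 0.04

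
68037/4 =17009 + 1/4 = 17009.25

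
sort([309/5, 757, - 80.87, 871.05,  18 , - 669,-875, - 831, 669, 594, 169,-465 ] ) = [ - 875, - 831, - 669, - 465,-80.87, 18 , 309/5,169, 594,669,  757,  871.05]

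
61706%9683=3608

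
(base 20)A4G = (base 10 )4096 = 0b1000000000000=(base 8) 10000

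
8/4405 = 8/4405 = 0.00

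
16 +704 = 720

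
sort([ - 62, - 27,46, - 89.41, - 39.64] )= [ -89.41, -62, -39.64,-27,  46]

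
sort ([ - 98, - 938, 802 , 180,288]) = [ - 938 , - 98, 180,  288,802 ] 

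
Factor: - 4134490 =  - 2^1*5^1*643^2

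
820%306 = 208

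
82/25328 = 41/12664 =0.00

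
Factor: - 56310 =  - 2^1*3^1*5^1*1877^1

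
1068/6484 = 267/1621 = 0.16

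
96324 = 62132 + 34192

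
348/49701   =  116/16567 = 0.01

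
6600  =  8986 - 2386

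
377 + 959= 1336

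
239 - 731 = - 492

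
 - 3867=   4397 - 8264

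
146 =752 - 606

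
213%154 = 59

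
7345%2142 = 919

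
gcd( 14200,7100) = 7100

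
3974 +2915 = 6889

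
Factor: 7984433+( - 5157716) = 3^1*29^1*32491^1 = 2826717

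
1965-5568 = - 3603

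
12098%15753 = 12098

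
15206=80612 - 65406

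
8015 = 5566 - -2449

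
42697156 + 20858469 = 63555625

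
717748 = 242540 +475208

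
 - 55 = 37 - 92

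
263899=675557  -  411658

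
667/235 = 2+197/235 = 2.84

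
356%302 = 54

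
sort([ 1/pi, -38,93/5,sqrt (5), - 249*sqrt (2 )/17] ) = [ - 38, - 249*sqrt(2 ) /17, 1/pi, sqrt(5),93/5] 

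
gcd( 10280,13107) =257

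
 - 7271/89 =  - 7271/89=   - 81.70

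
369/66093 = 123/22031=0.01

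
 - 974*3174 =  - 3091476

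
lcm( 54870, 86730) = 2688630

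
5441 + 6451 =11892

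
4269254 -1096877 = 3172377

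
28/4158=2/297 =0.01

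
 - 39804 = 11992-51796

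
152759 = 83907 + 68852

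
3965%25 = 15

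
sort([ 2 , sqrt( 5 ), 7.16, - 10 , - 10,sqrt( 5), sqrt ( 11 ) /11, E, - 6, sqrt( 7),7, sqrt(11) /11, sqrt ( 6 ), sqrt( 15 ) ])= [- 10 ,-10 , - 6,sqrt(11) /11,sqrt( 11 )/11,2, sqrt ( 5 ),sqrt( 5 ),sqrt ( 6), sqrt( 7), E, sqrt(15), 7, 7.16]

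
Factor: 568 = 2^3*71^1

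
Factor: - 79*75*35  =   - 3^1*5^3 * 7^1*79^1 = -207375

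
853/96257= 853/96257 = 0.01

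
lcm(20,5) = 20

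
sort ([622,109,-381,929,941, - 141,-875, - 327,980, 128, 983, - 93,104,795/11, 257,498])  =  [ - 875,-381,-327, - 141, -93,795/11, 104,109,128,257, 498,622,929,941,  980,983] 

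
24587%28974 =24587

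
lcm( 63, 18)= 126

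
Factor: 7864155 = 3^3*5^1*13^1*4481^1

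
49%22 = 5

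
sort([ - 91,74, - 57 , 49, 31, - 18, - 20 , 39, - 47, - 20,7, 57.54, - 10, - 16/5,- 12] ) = [  -  91, - 57, - 47,-20,- 20, - 18, - 12, - 10, - 16/5,7,31, 39, 49,57.54, 74 ]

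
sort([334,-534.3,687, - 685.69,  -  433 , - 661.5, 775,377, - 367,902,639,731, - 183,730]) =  [ - 685.69, - 661.5,-534.3, - 433,-367, - 183,334, 377,  639,687,730, 731,  775,902]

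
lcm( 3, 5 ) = 15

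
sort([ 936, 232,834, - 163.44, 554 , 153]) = [ - 163.44,153, 232,554,834,936]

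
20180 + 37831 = 58011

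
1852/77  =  1852/77 = 24.05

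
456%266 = 190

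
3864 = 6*644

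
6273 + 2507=8780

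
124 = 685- 561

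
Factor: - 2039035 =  - 5^1*407807^1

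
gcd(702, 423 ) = 9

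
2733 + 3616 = 6349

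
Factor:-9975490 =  - 2^1*5^1*7^1*31^1*4597^1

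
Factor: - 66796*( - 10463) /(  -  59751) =-698886548/59751 = -2^2*3^( - 3)*2213^( - 1)*10463^1*16699^1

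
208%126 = 82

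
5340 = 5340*1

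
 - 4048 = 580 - 4628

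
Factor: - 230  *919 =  - 211370 = -2^1 *5^1 *23^1*919^1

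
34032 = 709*48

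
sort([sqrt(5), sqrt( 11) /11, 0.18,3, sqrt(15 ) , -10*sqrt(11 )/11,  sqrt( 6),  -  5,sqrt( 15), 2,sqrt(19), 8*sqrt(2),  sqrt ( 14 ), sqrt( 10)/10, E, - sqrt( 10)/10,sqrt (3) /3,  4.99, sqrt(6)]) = [-5, - 10*sqrt(11)/11,-sqrt( 10)/10,0.18,sqrt ( 11 ) /11,sqrt(10 ) /10,sqrt( 3) /3, 2, sqrt(5), sqrt( 6), sqrt(6),E , 3,sqrt(14), sqrt( 15 ),sqrt( 15 ), sqrt( 19), 4.99,8*sqrt (2) ] 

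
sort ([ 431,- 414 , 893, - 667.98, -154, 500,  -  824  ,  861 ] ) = [-824, - 667.98,-414, - 154,431,500, 861,  893 ] 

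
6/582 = 1/97 = 0.01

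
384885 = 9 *42765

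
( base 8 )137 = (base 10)95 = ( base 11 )87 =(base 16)5F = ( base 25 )3K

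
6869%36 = 29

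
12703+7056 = 19759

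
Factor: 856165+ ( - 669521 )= 2^2*29^1*1609^1   =  186644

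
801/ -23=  - 35+4/23=   - 34.83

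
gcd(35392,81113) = 1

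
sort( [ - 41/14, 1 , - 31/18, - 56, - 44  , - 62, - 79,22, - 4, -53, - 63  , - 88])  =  [-88, - 79, - 63 , - 62, - 56, -53, -44, - 4, - 41/14, - 31/18,1, 22]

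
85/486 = 85/486 = 0.17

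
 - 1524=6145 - 7669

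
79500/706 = 39750/353 = 112.61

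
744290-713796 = 30494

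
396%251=145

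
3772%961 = 889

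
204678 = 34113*6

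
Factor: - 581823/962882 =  - 2^( - 1 )*3^4 * 11^1 * 19^( - 1 )*653^1*25339^( - 1 )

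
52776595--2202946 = 54979541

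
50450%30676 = 19774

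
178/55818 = 89/27909 = 0.00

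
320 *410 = 131200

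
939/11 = 85+4/11 = 85.36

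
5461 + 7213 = 12674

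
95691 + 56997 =152688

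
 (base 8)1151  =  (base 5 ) 4432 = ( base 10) 617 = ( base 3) 211212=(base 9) 755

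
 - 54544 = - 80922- - 26378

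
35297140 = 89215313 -53918173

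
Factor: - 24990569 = - 24990569^1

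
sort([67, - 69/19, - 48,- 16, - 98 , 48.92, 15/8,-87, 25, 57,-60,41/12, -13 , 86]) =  [-98, - 87, - 60 , - 48,  -  16 , - 13,-69/19, 15/8,41/12,25,  48.92,57,67, 86 ]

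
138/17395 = 138/17395=0.01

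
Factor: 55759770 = 2^1 *3^2*5^1*11^1 *151^1 * 373^1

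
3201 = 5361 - 2160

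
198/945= 22/105 = 0.21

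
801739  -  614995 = 186744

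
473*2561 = 1211353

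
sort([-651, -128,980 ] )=[ - 651, - 128, 980] 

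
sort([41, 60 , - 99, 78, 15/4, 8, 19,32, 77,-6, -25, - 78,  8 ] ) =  [ - 99, - 78, - 25, - 6,15/4,  8  ,  8, 19, 32, 41, 60,77,78 ] 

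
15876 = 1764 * 9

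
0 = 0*21395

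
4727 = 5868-1141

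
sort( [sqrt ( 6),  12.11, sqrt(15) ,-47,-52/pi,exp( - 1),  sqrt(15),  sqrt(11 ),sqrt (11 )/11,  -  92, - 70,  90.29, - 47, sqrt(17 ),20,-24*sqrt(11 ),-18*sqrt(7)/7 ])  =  [-92,-24*sqrt ( 11),-70,-47, - 47,-52/pi,  -  18*sqrt(7 ) /7,  sqrt( 11)/11, exp( - 1),sqrt( 6), sqrt(11), sqrt(15), sqrt( 15), sqrt( 17), 12.11,  20,90.29]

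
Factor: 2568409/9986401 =47^1*1021^ ( -1)*9781^(-1)*54647^1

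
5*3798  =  18990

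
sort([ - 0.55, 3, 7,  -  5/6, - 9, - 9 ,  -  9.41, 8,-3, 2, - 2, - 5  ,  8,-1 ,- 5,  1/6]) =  [  -  9.41,-9,- 9, - 5, - 5,  -  3, - 2,- 1, - 5/6, -0.55,  1/6, 2 , 3, 7, 8,8]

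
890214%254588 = 126450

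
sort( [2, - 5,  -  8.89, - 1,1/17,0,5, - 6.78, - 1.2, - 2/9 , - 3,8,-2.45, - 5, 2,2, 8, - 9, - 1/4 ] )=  [ -9  , - 8.89, - 6.78, - 5, - 5, - 3,  -  2.45, - 1.2, - 1, - 1/4, - 2/9,0, 1/17,2 , 2,2, 5,  8, 8 ] 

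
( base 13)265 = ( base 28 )f1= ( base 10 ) 421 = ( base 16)1A5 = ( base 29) ef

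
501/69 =167/23  =  7.26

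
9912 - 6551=3361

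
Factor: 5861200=2^4*5^2*14653^1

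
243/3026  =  243/3026  =  0.08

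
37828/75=504 + 28/75 = 504.37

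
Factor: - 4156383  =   - 3^1 * 7^1*11^1*19^1*947^1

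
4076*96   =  391296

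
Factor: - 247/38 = -2^ ( - 1)*13^1=- 13/2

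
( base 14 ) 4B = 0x43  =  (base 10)67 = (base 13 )52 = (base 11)61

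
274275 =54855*5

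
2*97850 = 195700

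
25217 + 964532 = 989749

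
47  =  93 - 46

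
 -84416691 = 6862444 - 91279135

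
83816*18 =1508688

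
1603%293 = 138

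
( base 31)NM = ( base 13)447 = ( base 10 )735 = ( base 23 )18M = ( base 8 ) 1337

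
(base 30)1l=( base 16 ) 33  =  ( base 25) 21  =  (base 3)1220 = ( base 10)51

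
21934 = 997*22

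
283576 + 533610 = 817186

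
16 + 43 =59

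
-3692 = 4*( - 923) 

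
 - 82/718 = -1 + 318/359= - 0.11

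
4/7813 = 4/7813 = 0.00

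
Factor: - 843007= - 11^2*6967^1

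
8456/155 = 8456/155 = 54.55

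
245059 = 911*269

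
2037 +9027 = 11064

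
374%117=23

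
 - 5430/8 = -679 + 1/4 = - 678.75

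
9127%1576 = 1247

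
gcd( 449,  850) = 1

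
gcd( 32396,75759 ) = 1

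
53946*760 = 40998960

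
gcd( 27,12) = 3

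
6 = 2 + 4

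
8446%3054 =2338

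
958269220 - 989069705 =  -30800485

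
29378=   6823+22555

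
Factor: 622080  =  2^9*  3^5 * 5^1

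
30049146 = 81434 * 369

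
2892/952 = 3 +9/238 = 3.04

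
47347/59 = 47347/59 = 802.49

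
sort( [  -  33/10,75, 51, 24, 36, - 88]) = [-88,-33/10, 24,36 , 51,75] 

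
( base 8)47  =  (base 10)39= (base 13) 30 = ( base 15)29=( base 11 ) 36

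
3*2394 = 7182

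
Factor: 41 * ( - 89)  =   - 41^1*89^1 = - 3649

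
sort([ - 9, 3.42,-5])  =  [-9,- 5,3.42] 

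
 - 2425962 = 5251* ( - 462 ) 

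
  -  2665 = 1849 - 4514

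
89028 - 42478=46550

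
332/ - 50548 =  - 1 +12554/12637 = -0.01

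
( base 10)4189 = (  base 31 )4b4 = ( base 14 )1753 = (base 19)BB9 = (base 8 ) 10135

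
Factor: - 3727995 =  - 3^1*5^1*248533^1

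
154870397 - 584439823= -429569426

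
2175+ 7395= 9570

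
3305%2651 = 654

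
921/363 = 2 + 65/121 = 2.54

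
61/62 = 61/62 =0.98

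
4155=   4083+72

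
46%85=46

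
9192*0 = 0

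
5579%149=66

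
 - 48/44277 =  - 1+ 14743/14759 =-  0.00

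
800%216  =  152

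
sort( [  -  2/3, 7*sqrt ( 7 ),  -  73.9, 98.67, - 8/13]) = [-73.9, - 2/3, - 8/13, 7 * sqrt(7), 98.67]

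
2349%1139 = 71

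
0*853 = 0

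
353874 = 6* 58979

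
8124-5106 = 3018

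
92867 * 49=4550483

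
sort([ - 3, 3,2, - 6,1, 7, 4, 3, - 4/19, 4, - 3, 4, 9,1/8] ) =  [ - 6, - 3, - 3, - 4/19,1/8, 1, 2, 3, 3,4, 4,4, 7 , 9 ] 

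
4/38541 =4/38541  =  0.00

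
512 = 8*64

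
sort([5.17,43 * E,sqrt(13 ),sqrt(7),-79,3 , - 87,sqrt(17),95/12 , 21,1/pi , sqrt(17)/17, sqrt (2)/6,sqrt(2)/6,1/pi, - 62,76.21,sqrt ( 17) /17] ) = [ - 87 , - 79, - 62, sqrt( 2) /6,sqrt(2) /6,sqrt(17)/17,  sqrt ( 17)/17,1/pi, 1/pi,sqrt( 7),3,sqrt (13),sqrt(17 ), 5.17,95/12, 21,76.21,43*E]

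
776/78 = 388/39 = 9.95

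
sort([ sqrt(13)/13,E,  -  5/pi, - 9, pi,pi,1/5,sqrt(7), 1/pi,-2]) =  [-9, - 2 ,  -  5/pi,1/5, sqrt(13 )/13,1/pi,  sqrt(7 ), E , pi,  pi ] 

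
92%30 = 2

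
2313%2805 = 2313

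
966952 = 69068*14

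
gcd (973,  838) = 1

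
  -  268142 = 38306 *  ( - 7) 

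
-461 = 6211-6672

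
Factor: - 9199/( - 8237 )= 8237^( - 1 )*9199^1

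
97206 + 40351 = 137557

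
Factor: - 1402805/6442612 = -2^( - 2)  *  5^1*11^(-1)*146423^( - 1 ) * 280561^1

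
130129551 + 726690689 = 856820240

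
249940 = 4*62485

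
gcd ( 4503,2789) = 1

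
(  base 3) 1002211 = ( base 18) 28D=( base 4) 30211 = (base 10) 805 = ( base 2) 1100100101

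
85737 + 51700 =137437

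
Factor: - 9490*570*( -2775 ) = 2^2 *3^2*5^4*13^1*19^1* 37^1*73^1 = 15010807500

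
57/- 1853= - 1+ 1796/1853=- 0.03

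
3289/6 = 548 + 1/6 = 548.17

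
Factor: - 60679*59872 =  - 3632973088 = - 2^5*1871^1*60679^1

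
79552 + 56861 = 136413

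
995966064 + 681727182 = 1677693246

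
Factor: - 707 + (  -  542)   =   - 1249^1 = -1249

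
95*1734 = 164730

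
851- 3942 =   -  3091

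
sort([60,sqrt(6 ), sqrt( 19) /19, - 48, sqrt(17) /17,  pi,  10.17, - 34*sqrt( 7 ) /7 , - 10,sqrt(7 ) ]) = [ - 48,-34*sqrt( 7) /7, - 10,sqrt(19)/19,sqrt(17)/17,sqrt(6),sqrt( 7 ), pi, 10.17,60 ] 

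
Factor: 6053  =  6053^1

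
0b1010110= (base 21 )42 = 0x56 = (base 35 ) 2g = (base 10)86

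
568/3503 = 568/3503=0.16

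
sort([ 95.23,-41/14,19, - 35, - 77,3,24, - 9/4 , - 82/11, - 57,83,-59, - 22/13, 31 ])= [ - 77,-59, - 57, - 35,-82/11, - 41/14, - 9/4, - 22/13, 3, 19,24, 31, 83, 95.23]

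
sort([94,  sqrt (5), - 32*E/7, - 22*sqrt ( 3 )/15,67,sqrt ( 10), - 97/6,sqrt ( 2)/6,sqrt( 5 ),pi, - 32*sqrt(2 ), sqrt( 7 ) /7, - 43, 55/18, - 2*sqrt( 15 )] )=[  -  32*sqrt( 2 ), - 43,-97/6,-32*E/7, - 2*sqrt(15), - 22*sqrt (3) /15, sqrt(2 )/6, sqrt( 7)/7, sqrt( 5), sqrt(5), 55/18,pi,  sqrt(10 ), 67, 94]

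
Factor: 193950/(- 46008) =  - 2^( - 2 )*3^( - 2 )*5^2*71^( - 1 )*431^1  =  - 10775/2556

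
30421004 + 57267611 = 87688615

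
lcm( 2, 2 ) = 2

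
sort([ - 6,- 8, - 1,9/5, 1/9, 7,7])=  [ - 8,- 6, - 1,1/9,9/5,  7, 7]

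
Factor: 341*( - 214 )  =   - 72974=- 2^1*11^1*31^1*107^1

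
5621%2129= 1363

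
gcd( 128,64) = 64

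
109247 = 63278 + 45969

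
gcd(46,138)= 46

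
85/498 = 85/498 = 0.17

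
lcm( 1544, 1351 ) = 10808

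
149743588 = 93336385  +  56407203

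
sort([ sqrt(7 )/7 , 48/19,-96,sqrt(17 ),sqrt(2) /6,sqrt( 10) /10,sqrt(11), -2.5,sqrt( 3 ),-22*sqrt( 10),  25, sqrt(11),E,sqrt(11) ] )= [ - 96,  -  22*sqrt( 10 ),-2.5,sqrt( 2 )/6,sqrt( 10 ) /10,sqrt( 7)/7, sqrt( 3 ),48/19,E,sqrt ( 11 ),sqrt( 11),sqrt(11 ) , sqrt( 17),25]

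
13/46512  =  13/46512 = 0.00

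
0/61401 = 0 =0.00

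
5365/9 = 5365/9 = 596.11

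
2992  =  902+2090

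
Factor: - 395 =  - 5^1*79^1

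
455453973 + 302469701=757923674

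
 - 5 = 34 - 39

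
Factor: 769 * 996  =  2^2*3^1*83^1*769^1 = 765924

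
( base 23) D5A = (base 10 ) 7002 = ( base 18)13B0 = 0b1101101011010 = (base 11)5296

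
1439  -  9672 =- 8233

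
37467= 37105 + 362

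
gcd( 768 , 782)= 2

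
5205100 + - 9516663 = - 4311563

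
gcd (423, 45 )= 9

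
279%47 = 44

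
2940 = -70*(-42) 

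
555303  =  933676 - 378373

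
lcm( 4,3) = 12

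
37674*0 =0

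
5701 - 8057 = - 2356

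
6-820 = -814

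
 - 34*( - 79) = 2686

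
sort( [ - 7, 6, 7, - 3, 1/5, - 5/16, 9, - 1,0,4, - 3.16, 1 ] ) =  [ - 7 , - 3.16, - 3,  -  1, - 5/16,0,1/5,  1,4, 6,7,9] 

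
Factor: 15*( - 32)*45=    - 2^5 * 3^3*5^2 = - 21600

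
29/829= 29/829 = 0.03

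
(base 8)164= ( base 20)5g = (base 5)431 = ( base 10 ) 116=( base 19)62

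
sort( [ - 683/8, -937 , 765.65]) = [ - 937, - 683/8,765.65] 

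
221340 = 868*255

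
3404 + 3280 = 6684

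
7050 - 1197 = 5853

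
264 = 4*66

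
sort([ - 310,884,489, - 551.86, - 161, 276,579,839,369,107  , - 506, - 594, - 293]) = [-594,-551.86, - 506, - 310,  -  293, - 161,107, 276,369,  489,579 , 839,884]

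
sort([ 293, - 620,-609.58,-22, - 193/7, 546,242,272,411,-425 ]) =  [ - 620,-609.58,  -  425, - 193/7,-22,242 , 272,293,411,546 ]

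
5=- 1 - - 6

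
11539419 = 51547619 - 40008200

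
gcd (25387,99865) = 1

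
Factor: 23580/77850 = 2^1*5^(-1 )*131^1*173^(-1)=   262/865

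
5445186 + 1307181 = 6752367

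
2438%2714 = 2438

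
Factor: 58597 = 7^1*11^1*761^1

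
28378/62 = 457 + 22/31=457.71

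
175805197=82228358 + 93576839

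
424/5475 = 424/5475 = 0.08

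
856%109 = 93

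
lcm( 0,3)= 0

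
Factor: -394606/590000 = -2^( - 3 ) * 5^(  -  4)*59^( - 1 ) * 191^1*1033^1 = -  197303/295000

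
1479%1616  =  1479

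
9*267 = 2403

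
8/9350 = 4/4675 = 0.00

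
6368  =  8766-2398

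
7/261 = 7/261 = 0.03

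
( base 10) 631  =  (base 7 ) 1561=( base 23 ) 14A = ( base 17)232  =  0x277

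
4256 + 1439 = 5695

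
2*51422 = 102844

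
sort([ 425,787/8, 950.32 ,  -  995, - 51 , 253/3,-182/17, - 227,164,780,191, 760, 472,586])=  [ - 995,- 227, - 51,  -  182/17,253/3,787/8,  164,191, 425,472,586, 760,780,950.32]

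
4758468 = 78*61006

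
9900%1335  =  555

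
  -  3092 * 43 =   -  132956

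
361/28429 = 361/28429 = 0.01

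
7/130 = 7/130 = 0.05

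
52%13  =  0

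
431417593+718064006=1149481599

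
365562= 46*7947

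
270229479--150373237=420602716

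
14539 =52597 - 38058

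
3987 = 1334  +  2653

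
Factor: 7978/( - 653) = -2^1*653^( - 1 ) * 3989^1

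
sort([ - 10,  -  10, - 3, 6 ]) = [  -  10, - 10,-3,6 ] 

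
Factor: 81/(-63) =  - 9/7 = - 3^2*7^( - 1)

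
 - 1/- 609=1/609 = 0.00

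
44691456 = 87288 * 512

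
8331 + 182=8513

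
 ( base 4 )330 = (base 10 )60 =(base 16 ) 3C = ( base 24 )2c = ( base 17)39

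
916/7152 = 229/1788 = 0.13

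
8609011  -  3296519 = 5312492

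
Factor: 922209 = 3^1* 73^1*4211^1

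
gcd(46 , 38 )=2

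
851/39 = 851/39 = 21.82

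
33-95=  - 62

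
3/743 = 3/743 = 0.00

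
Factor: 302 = 2^1*151^1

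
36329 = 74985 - 38656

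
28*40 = 1120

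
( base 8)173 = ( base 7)234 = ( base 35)3I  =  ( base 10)123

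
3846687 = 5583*689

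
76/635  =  76/635 = 0.12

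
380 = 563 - 183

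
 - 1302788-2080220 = - 3383008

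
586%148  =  142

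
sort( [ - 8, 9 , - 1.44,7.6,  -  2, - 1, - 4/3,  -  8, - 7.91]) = [ - 8,-8,  -  7.91,-2,-1.44, - 4/3, - 1,7.6,9] 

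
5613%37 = 26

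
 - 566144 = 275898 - 842042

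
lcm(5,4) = 20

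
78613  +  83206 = 161819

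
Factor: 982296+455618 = 1437914  =  2^1*23^1*31259^1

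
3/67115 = 3/67115 = 0.00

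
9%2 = 1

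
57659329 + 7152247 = 64811576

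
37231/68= 37231/68 = 547.51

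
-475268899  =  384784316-860053215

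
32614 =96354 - 63740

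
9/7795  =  9/7795 = 0.00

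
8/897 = 8/897 = 0.01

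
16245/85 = 3249/17 = 191.12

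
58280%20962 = 16356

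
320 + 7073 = 7393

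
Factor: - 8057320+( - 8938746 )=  - 2^1*2539^1*3347^1=- 16996066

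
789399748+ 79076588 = 868476336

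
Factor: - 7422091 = -7422091^1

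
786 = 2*393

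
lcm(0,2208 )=0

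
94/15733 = 94/15733 = 0.01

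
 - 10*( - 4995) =49950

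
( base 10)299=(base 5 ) 2144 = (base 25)BO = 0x12b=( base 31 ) 9K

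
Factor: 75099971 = 1439^1 * 52189^1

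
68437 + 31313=99750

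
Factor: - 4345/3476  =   -5/4 = -  2^(  -  2 ) * 5^1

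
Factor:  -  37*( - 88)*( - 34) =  - 110704 = - 2^4*11^1*17^1 * 37^1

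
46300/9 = 5144 + 4/9 = 5144.44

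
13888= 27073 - 13185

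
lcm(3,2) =6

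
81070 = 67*1210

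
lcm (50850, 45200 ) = 406800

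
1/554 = 1/554 = 0.00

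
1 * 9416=9416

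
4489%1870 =749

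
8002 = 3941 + 4061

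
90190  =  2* 45095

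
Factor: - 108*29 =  - 3132  =  - 2^2*3^3*29^1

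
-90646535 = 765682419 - 856328954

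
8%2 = 0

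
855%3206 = 855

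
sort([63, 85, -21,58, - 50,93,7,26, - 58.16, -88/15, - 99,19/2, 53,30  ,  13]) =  [ - 99, - 58.16, - 50, - 21, - 88/15, 7,  19/2, 13,26, 30, 53,58,63,  85, 93] 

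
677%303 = 71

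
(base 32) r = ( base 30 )R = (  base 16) 1B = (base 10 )27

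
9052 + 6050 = 15102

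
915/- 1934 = -1 + 1019/1934  =  - 0.47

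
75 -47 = 28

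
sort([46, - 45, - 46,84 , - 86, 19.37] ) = [-86, - 46 , - 45, 19.37, 46, 84 ]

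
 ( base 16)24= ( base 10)36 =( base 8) 44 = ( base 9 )40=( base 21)1F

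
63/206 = 63/206 = 0.31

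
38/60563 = 38/60563  =  0.00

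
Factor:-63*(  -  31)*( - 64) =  - 2^6*3^2*7^1*31^1 = - 124992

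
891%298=295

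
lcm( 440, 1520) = 16720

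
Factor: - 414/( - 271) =2^1*3^2 * 23^1*271^( -1) 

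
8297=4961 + 3336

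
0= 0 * 406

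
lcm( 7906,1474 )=86966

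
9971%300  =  71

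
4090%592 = 538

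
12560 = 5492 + 7068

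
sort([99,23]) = [ 23,99] 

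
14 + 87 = 101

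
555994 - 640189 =-84195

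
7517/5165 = 7517/5165   =  1.46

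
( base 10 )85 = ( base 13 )67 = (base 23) 3g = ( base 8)125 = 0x55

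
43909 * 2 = 87818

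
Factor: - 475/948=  - 2^( - 2)*3^(  -  1) * 5^2*19^1*79^(  -  1)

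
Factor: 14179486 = 2^1*7089743^1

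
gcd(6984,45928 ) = 8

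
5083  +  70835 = 75918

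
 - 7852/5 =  - 7852/5 = - 1570.40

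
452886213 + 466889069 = 919775282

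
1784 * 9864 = 17597376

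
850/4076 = 425/2038 = 0.21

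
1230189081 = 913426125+316762956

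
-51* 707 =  - 36057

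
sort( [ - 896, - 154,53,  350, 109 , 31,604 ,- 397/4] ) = [ - 896, - 154, - 397/4, 31,53,109,  350,604] 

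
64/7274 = 32/3637 = 0.01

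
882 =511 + 371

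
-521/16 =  - 521/16 = - 32.56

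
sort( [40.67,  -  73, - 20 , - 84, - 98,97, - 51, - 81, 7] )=[ - 98, - 84, - 81, - 73, - 51,-20,7,  40.67, 97 ] 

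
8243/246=33 + 125/246 = 33.51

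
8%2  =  0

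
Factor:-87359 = - 87359^1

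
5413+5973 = 11386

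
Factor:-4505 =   -  5^1*17^1*53^1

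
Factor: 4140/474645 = 2^2*3^1 * 23^1*31643^ ( - 1 ) = 276/31643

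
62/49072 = 31/24536 = 0.00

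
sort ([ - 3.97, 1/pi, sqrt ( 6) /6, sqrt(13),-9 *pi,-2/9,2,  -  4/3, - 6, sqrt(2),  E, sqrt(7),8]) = [  -  9 *pi, - 6, - 3.97,  -  4/3, - 2/9 , 1/pi,sqrt(6)/6 , sqrt( 2), 2 , sqrt ( 7 ), E, sqrt(13 ),8 ]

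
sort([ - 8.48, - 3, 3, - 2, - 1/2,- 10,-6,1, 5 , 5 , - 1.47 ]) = [ - 10, - 8.48, - 6, - 3, - 2,-1.47, - 1/2,1, 3,5,5]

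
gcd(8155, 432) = 1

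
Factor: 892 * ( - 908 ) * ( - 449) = 2^4 * 223^1* 227^1 * 449^1 = 363661264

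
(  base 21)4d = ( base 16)61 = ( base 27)3G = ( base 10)97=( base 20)4H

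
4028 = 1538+2490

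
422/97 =4+34/97 = 4.35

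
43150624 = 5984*7211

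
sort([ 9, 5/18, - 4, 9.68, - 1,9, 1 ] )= [ - 4, -1, 5/18, 1  ,  9, 9, 9.68 ] 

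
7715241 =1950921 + 5764320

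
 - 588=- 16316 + 15728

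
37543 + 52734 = 90277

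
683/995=683/995 =0.69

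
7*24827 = 173789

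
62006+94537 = 156543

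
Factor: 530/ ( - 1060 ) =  - 1/2 = - 2^( - 1 ) 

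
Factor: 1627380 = 2^2*3^2*5^1 * 9041^1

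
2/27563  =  2/27563 = 0.00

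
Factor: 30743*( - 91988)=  - 2827987084 = - 2^2*13^1*29^1 * 61^1*71^1*433^1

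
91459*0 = 0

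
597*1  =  597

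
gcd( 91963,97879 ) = 1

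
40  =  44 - 4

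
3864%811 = 620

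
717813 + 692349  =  1410162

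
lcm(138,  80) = 5520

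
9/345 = 3/115 = 0.03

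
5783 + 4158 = 9941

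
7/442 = 7/442 = 0.02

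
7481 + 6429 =13910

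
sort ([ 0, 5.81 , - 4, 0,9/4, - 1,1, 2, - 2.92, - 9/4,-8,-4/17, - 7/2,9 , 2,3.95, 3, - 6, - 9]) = [ - 9, - 8,- 6, - 4, - 7/2, - 2.92, - 9/4, - 1, - 4/17,0,0,1,2,2,9/4, 3,3.95, 5.81,9 ]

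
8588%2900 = 2788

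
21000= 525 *40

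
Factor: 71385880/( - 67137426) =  - 35692940/33568713= - 2^2*3^(-2)* 5^1 * 199^( -1)*18743^( - 1)*1784647^1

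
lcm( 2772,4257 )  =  119196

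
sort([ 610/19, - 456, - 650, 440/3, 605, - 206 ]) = [ - 650, - 456, -206, 610/19,440/3, 605]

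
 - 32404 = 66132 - 98536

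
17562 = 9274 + 8288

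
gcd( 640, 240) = 80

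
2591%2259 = 332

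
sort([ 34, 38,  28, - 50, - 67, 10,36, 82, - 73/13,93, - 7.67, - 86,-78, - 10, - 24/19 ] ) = [ - 86, - 78, - 67, - 50, - 10 , - 7.67,- 73/13, - 24/19, 10, 28, 34, 36, 38, 82, 93]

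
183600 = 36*5100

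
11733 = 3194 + 8539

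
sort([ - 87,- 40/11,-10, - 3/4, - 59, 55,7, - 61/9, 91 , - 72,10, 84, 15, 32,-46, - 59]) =[ - 87,-72,  -  59, - 59, - 46,-10,-61/9, - 40/11,-3/4, 7, 10, 15,32 , 55 , 84,91] 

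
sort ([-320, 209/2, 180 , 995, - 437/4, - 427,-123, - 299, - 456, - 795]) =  [ - 795, - 456,- 427, - 320 , - 299, - 123, - 437/4, 209/2, 180,  995]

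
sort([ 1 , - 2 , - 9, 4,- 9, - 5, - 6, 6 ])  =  [ - 9, - 9, - 6, - 5, - 2, 1 , 4,6 ]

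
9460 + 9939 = 19399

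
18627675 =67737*275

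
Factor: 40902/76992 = 17/32 = 2^(-5) *17^1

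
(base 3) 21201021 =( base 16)15F7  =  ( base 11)4252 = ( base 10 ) 5623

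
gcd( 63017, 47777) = 1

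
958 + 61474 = 62432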